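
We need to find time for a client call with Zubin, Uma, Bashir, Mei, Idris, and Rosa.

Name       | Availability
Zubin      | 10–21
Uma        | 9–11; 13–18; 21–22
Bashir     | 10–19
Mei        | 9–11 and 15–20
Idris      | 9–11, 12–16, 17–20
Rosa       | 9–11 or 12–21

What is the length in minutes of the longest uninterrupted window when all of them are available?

60

Zubin ∩ Uma: 10:00-11:00, 13:00-18:00.
Zubin ∩ Uma ∩ Bashir: 10:00-11:00, 13:00-18:00.
Zubin ∩ Uma ∩ Bashir ∩ Mei: 10:00-11:00, 15:00-18:00.
Zubin ∩ Uma ∩ Bashir ∩ Mei ∩ Idris: 10:00-11:00, 15:00-16:00, 17:00-18:00.
Zubin ∩ Uma ∩ Bashir ∩ Mei ∩ Idris ∩ Rosa: 10:00-11:00, 15:00-16:00, 17:00-18:00.
The longest is 10:00-11:00 at 60 minutes.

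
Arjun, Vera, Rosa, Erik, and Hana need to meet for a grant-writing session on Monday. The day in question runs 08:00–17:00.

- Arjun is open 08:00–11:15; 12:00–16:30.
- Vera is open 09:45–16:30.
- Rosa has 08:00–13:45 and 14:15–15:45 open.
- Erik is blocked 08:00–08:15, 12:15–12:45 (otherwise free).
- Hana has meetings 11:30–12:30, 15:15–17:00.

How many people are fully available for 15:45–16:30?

3

Arjun free: 08:00-11:15, 12:00-16:30.
Vera free: 09:45-16:30.
Rosa free: 08:00-13:45, 14:15-15:45.
Erik free: 08:15-12:15, 12:45-17:00 (invert busy blocks within the working day).
Hana free: 08:00-11:30, 12:30-15:15 (invert busy blocks within the working day).
Arjun, Vera, and Erik can make the full 15:45-16:30 slot — that's 3.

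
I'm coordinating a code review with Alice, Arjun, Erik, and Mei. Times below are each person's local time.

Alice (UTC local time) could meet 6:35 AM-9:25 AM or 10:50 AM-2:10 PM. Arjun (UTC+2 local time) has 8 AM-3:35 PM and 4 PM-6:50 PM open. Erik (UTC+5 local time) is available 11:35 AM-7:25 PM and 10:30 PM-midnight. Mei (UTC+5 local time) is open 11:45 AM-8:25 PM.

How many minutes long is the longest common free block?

Alice in UTC: 06:35-09:25, 10:50-14:10.
Arjun in UTC: 06:00-13:35, 14:00-16:50 (subtract 2h to convert from UTC+2).
Erik in UTC: 06:35-14:25, 17:30-19:00 (subtract 5h to convert from UTC+5).
Mei in UTC: 06:45-15:25 (subtract 5h to convert from UTC+5).
Alice ∩ Arjun: 06:35-09:25, 10:50-13:35, 14:00-14:10.
Alice ∩ Arjun ∩ Erik: 06:35-09:25, 10:50-13:35, 14:00-14:10.
Alice ∩ Arjun ∩ Erik ∩ Mei: 06:45-09:25, 10:50-13:35, 14:00-14:10.
The longest is 10:50-13:35 at 165 minutes.

165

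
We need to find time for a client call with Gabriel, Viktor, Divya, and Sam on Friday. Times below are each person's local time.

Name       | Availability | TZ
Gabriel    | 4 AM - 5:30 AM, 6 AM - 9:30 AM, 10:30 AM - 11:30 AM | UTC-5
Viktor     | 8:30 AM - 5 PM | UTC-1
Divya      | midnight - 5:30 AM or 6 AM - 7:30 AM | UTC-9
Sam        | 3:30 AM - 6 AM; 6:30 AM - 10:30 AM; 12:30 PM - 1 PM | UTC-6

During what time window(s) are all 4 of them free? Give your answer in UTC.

09:30-10:30, 11:00-12:00, 12:30-14:30, 15:30-16:30

Gabriel in UTC: 09:00-10:30, 11:00-14:30, 15:30-16:30 (add 5h to convert from UTC-5).
Viktor in UTC: 09:30-18:00 (add 1h to convert from UTC-1).
Divya in UTC: 09:00-14:30, 15:00-16:30 (add 9h to convert from UTC-9).
Sam in UTC: 09:30-12:00, 12:30-16:30, 18:30-19:00 (add 6h to convert from UTC-6).
Gabriel ∩ Viktor: 09:30-10:30, 11:00-14:30, 15:30-16:30.
Gabriel ∩ Viktor ∩ Divya: 09:30-10:30, 11:00-14:30, 15:30-16:30.
Gabriel ∩ Viktor ∩ Divya ∩ Sam: 09:30-10:30, 11:00-12:00, 12:30-14:30, 15:30-16:30.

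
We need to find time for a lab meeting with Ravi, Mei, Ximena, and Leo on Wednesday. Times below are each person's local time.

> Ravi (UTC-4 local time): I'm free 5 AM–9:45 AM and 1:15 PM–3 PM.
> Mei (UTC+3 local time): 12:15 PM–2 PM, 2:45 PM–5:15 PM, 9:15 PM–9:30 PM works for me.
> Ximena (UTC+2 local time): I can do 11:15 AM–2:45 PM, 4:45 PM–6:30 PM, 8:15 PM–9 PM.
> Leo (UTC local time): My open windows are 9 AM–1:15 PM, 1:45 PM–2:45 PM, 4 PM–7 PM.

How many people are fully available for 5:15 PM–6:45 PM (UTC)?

2

Ravi in UTC: 09:00-13:45, 17:15-19:00 (add 4h to convert from UTC-4).
Mei in UTC: 09:15-11:00, 11:45-14:15, 18:15-18:30 (subtract 3h to convert from UTC+3).
Ximena in UTC: 09:15-12:45, 14:45-16:30, 18:15-19:00 (subtract 2h to convert from UTC+2).
Leo in UTC: 09:00-13:15, 13:45-14:45, 16:00-19:00.
Ravi and Leo can make the full 17:15-18:45 slot — that's 2.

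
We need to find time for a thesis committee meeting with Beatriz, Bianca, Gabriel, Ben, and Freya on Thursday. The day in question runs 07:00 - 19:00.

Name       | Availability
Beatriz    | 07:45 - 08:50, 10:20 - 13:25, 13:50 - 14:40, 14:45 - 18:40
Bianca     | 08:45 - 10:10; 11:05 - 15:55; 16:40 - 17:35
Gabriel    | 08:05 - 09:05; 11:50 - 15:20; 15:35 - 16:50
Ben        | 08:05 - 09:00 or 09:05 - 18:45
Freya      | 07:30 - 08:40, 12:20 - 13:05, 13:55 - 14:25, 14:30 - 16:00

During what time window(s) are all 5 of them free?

Beatriz ∩ Bianca: 08:45-08:50, 11:05-13:25, 13:50-14:40, 14:45-15:55, 16:40-17:35.
Beatriz ∩ Bianca ∩ Gabriel: 08:45-08:50, 11:50-13:25, 13:50-14:40, 14:45-15:20, 15:35-15:55, 16:40-16:50.
Beatriz ∩ Bianca ∩ Gabriel ∩ Ben: 08:45-08:50, 11:50-13:25, 13:50-14:40, 14:45-15:20, 15:35-15:55, 16:40-16:50.
Beatriz ∩ Bianca ∩ Gabriel ∩ Ben ∩ Freya: 12:20-13:05, 13:55-14:25, 14:30-14:40, 14:45-15:20, 15:35-15:55.

12:20-13:05, 13:55-14:25, 14:30-14:40, 14:45-15:20, 15:35-15:55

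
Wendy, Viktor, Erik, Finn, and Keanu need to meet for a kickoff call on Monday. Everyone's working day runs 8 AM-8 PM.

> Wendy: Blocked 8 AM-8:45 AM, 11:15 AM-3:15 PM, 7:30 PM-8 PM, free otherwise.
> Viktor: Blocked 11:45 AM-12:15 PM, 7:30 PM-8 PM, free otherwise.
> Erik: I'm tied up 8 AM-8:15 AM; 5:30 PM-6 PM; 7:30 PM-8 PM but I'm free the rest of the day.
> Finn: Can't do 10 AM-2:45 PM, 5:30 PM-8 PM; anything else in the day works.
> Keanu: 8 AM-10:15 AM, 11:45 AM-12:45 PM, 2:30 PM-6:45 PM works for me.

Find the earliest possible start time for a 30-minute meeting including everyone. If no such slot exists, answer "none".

Wendy free: 08:45-11:15, 15:15-19:30 (invert busy blocks within the working day).
Viktor free: 08:00-11:45, 12:15-19:30 (invert busy blocks within the working day).
Erik free: 08:15-17:30, 18:00-19:30 (invert busy blocks within the working day).
Finn free: 08:00-10:00, 14:45-17:30 (invert busy blocks within the working day).
Keanu free: 08:00-10:15, 11:45-12:45, 14:30-18:45.
Wendy ∩ Viktor: 08:45-11:15, 15:15-19:30.
Wendy ∩ Viktor ∩ Erik: 08:45-11:15, 15:15-17:30, 18:00-19:30.
Wendy ∩ Viktor ∩ Erik ∩ Finn: 08:45-10:00, 15:15-17:30.
Wendy ∩ Viktor ∩ Erik ∩ Finn ∩ Keanu: 08:45-10:00, 15:15-17:30.
The first common window of at least 30 minutes is 08:45-10:00, so the earliest start is 08:45.

08:45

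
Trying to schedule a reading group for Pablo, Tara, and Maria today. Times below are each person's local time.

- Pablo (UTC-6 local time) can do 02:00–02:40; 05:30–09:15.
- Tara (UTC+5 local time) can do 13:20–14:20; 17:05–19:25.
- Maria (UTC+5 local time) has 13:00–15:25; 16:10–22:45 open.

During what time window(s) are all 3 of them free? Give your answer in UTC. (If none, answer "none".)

08:20-08:40, 12:05-14:25

Pablo in UTC: 08:00-08:40, 11:30-15:15 (add 6h to convert from UTC-6).
Tara in UTC: 08:20-09:20, 12:05-14:25 (subtract 5h to convert from UTC+5).
Maria in UTC: 08:00-10:25, 11:10-17:45 (subtract 5h to convert from UTC+5).
Pablo ∩ Tara: 08:20-08:40, 12:05-14:25.
Pablo ∩ Tara ∩ Maria: 08:20-08:40, 12:05-14:25.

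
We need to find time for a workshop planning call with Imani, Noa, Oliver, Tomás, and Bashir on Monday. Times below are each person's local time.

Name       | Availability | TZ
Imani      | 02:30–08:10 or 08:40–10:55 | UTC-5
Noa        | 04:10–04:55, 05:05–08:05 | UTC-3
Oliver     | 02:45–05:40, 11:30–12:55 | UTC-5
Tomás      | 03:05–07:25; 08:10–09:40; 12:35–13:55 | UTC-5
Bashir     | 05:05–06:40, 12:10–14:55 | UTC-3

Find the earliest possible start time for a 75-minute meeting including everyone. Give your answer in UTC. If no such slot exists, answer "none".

08:05

Imani in UTC: 07:30-13:10, 13:40-15:55 (add 5h to convert from UTC-5).
Noa in UTC: 07:10-07:55, 08:05-11:05 (add 3h to convert from UTC-3).
Oliver in UTC: 07:45-10:40, 16:30-17:55 (add 5h to convert from UTC-5).
Tomás in UTC: 08:05-12:25, 13:10-14:40, 17:35-18:55 (add 5h to convert from UTC-5).
Bashir in UTC: 08:05-09:40, 15:10-17:55 (add 3h to convert from UTC-3).
Imani ∩ Noa: 07:30-07:55, 08:05-11:05.
Imani ∩ Noa ∩ Oliver: 07:45-07:55, 08:05-10:40.
Imani ∩ Noa ∩ Oliver ∩ Tomás: 08:05-10:40.
Imani ∩ Noa ∩ Oliver ∩ Tomás ∩ Bashir: 08:05-09:40.
The first common window of at least 75 minutes is 08:05-09:40, so the earliest start is 08:05.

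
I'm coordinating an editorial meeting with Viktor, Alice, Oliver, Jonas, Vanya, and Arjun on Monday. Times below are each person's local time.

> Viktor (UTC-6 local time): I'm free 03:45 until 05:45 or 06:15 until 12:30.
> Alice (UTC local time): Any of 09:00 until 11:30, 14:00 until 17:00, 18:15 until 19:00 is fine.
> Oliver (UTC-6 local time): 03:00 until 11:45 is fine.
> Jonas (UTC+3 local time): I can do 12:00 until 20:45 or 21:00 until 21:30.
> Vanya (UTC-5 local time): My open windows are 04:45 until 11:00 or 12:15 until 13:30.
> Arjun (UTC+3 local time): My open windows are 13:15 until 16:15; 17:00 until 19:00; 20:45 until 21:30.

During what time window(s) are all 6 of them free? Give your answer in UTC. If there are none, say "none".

10:15-11:30, 14:00-16:00

Viktor in UTC: 09:45-11:45, 12:15-18:30 (add 6h to convert from UTC-6).
Alice in UTC: 09:00-11:30, 14:00-17:00, 18:15-19:00.
Oliver in UTC: 09:00-17:45 (add 6h to convert from UTC-6).
Jonas in UTC: 09:00-17:45, 18:00-18:30 (subtract 3h to convert from UTC+3).
Vanya in UTC: 09:45-16:00, 17:15-18:30 (add 5h to convert from UTC-5).
Arjun in UTC: 10:15-13:15, 14:00-16:00, 17:45-18:30 (subtract 3h to convert from UTC+3).
Viktor ∩ Alice: 09:45-11:30, 14:00-17:00, 18:15-18:30.
Viktor ∩ Alice ∩ Oliver: 09:45-11:30, 14:00-17:00.
Viktor ∩ Alice ∩ Oliver ∩ Jonas: 09:45-11:30, 14:00-17:00.
Viktor ∩ Alice ∩ Oliver ∩ Jonas ∩ Vanya: 09:45-11:30, 14:00-16:00.
Viktor ∩ Alice ∩ Oliver ∩ Jonas ∩ Vanya ∩ Arjun: 10:15-11:30, 14:00-16:00.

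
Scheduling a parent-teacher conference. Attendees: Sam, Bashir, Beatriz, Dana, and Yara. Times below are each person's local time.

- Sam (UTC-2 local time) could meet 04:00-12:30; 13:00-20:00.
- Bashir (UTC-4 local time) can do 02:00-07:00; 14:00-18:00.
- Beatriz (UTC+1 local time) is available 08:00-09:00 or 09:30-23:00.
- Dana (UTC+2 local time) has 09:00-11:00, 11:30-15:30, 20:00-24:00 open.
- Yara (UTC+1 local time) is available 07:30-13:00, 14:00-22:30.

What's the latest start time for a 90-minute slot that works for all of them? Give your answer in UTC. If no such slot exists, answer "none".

20:00

Sam in UTC: 06:00-14:30, 15:00-22:00 (add 2h to convert from UTC-2).
Bashir in UTC: 06:00-11:00, 18:00-22:00 (add 4h to convert from UTC-4).
Beatriz in UTC: 07:00-08:00, 08:30-22:00 (subtract 1h to convert from UTC+1).
Dana in UTC: 07:00-09:00, 09:30-13:30, 18:00-22:00 (subtract 2h to convert from UTC+2).
Yara in UTC: 06:30-12:00, 13:00-21:30 (subtract 1h to convert from UTC+1).
Sam ∩ Bashir: 06:00-11:00, 18:00-22:00.
Sam ∩ Bashir ∩ Beatriz: 07:00-08:00, 08:30-11:00, 18:00-22:00.
Sam ∩ Bashir ∩ Beatriz ∩ Dana: 07:00-08:00, 08:30-09:00, 09:30-11:00, 18:00-22:00.
Sam ∩ Bashir ∩ Beatriz ∩ Dana ∩ Yara: 07:00-08:00, 08:30-09:00, 09:30-11:00, 18:00-21:30.
The last common window of at least 90 minutes is 18:00-21:30; a 90-minute meeting can start as late as 20:00 and still end by 21:30.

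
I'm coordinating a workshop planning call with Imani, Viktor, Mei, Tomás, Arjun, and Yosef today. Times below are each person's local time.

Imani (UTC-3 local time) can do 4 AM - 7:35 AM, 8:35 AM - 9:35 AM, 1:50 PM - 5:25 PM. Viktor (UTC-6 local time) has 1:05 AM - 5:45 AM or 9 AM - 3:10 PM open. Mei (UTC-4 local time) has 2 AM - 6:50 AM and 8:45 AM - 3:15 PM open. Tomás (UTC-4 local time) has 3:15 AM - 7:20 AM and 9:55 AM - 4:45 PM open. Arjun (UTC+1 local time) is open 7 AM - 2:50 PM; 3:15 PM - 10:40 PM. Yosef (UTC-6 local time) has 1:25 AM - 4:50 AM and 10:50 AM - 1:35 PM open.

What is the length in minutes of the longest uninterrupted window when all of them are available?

Imani in UTC: 07:00-10:35, 11:35-12:35, 16:50-20:25 (add 3h to convert from UTC-3).
Viktor in UTC: 07:05-11:45, 15:00-21:10 (add 6h to convert from UTC-6).
Mei in UTC: 06:00-10:50, 12:45-19:15 (add 4h to convert from UTC-4).
Tomás in UTC: 07:15-11:20, 13:55-20:45 (add 4h to convert from UTC-4).
Arjun in UTC: 06:00-13:50, 14:15-21:40 (subtract 1h to convert from UTC+1).
Yosef in UTC: 07:25-10:50, 16:50-19:35 (add 6h to convert from UTC-6).
Imani ∩ Viktor: 07:05-10:35, 11:35-11:45, 16:50-20:25.
Imani ∩ Viktor ∩ Mei: 07:05-10:35, 16:50-19:15.
Imani ∩ Viktor ∩ Mei ∩ Tomás: 07:15-10:35, 16:50-19:15.
Imani ∩ Viktor ∩ Mei ∩ Tomás ∩ Arjun: 07:15-10:35, 16:50-19:15.
Imani ∩ Viktor ∩ Mei ∩ Tomás ∩ Arjun ∩ Yosef: 07:25-10:35, 16:50-19:15.
The longest is 07:25-10:35 at 190 minutes.

190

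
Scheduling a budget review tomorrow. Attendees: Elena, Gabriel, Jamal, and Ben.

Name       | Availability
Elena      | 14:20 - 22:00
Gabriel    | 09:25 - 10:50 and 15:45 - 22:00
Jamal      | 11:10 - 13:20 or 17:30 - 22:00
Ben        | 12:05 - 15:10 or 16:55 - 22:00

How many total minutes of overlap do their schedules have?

Elena ∩ Gabriel: 15:45-22:00.
Elena ∩ Gabriel ∩ Jamal: 17:30-22:00.
Elena ∩ Gabriel ∩ Jamal ∩ Ben: 17:30-22:00.
That's a single block of 270 minutes.

270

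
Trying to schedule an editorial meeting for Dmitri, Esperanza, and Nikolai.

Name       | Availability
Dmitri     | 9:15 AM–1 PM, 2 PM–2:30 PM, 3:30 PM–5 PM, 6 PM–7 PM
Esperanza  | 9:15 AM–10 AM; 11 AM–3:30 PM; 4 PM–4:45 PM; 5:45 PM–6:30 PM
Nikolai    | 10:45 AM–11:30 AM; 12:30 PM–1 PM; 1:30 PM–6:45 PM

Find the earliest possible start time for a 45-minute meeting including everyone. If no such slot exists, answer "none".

16:00

Dmitri ∩ Esperanza: 09:15-10:00, 11:00-13:00, 14:00-14:30, 16:00-16:45, 18:00-18:30.
Dmitri ∩ Esperanza ∩ Nikolai: 11:00-11:30, 12:30-13:00, 14:00-14:30, 16:00-16:45, 18:00-18:30.
The first common window of at least 45 minutes is 16:00-16:45, so the earliest start is 16:00.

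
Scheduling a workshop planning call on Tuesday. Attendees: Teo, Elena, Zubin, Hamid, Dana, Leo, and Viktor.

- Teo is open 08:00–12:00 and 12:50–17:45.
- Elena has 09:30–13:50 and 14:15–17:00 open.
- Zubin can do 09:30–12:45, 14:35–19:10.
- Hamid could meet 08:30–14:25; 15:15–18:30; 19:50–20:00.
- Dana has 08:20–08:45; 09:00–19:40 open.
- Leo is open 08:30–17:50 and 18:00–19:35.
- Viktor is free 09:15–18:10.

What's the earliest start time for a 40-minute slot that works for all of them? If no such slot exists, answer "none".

09:30

Teo ∩ Elena: 09:30-12:00, 12:50-13:50, 14:15-17:00.
Teo ∩ Elena ∩ Zubin: 09:30-12:00, 14:35-17:00.
Teo ∩ Elena ∩ Zubin ∩ Hamid: 09:30-12:00, 15:15-17:00.
Teo ∩ Elena ∩ Zubin ∩ Hamid ∩ Dana: 09:30-12:00, 15:15-17:00.
Teo ∩ Elena ∩ Zubin ∩ Hamid ∩ Dana ∩ Leo: 09:30-12:00, 15:15-17:00.
Teo ∩ Elena ∩ Zubin ∩ Hamid ∩ Dana ∩ Leo ∩ Viktor: 09:30-12:00, 15:15-17:00.
Those are the intersection windows.
The first common window of at least 40 minutes is 09:30-12:00, so the earliest start is 09:30.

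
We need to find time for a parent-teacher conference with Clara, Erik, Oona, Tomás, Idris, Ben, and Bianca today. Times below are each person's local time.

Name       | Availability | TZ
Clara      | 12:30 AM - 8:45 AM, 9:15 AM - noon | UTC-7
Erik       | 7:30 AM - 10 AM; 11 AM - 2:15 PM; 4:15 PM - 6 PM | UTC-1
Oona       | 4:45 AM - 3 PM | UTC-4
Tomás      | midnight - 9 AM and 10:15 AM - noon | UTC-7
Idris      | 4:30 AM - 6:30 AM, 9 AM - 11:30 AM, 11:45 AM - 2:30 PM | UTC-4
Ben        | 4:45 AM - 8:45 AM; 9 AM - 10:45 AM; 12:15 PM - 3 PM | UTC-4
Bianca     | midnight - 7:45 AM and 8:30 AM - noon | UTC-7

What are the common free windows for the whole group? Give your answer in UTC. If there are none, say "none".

Clara in UTC: 07:30-15:45, 16:15-19:00 (add 7h to convert from UTC-7).
Erik in UTC: 08:30-11:00, 12:00-15:15, 17:15-19:00 (add 1h to convert from UTC-1).
Oona in UTC: 08:45-19:00 (add 4h to convert from UTC-4).
Tomás in UTC: 07:00-16:00, 17:15-19:00 (add 7h to convert from UTC-7).
Idris in UTC: 08:30-10:30, 13:00-15:30, 15:45-18:30 (add 4h to convert from UTC-4).
Ben in UTC: 08:45-12:45, 13:00-14:45, 16:15-19:00 (add 4h to convert from UTC-4).
Bianca in UTC: 07:00-14:45, 15:30-19:00 (add 7h to convert from UTC-7).
Clara ∩ Erik: 08:30-11:00, 12:00-15:15, 17:15-19:00.
Clara ∩ Erik ∩ Oona: 08:45-11:00, 12:00-15:15, 17:15-19:00.
Clara ∩ Erik ∩ Oona ∩ Tomás: 08:45-11:00, 12:00-15:15, 17:15-19:00.
Clara ∩ Erik ∩ Oona ∩ Tomás ∩ Idris: 08:45-10:30, 13:00-15:15, 17:15-18:30.
Clara ∩ Erik ∩ Oona ∩ Tomás ∩ Idris ∩ Ben: 08:45-10:30, 13:00-14:45, 17:15-18:30.
Clara ∩ Erik ∩ Oona ∩ Tomás ∩ Idris ∩ Ben ∩ Bianca: 08:45-10:30, 13:00-14:45, 17:15-18:30.

08:45-10:30, 13:00-14:45, 17:15-18:30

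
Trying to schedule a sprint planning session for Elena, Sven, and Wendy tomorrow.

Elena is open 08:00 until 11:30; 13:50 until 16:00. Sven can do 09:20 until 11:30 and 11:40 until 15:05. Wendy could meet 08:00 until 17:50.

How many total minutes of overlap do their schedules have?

Elena ∩ Sven: 09:20-11:30, 13:50-15:05.
Elena ∩ Sven ∩ Wendy: 09:20-11:30, 13:50-15:05.
Summing the common windows: 130 + 75 = 205 minutes.

205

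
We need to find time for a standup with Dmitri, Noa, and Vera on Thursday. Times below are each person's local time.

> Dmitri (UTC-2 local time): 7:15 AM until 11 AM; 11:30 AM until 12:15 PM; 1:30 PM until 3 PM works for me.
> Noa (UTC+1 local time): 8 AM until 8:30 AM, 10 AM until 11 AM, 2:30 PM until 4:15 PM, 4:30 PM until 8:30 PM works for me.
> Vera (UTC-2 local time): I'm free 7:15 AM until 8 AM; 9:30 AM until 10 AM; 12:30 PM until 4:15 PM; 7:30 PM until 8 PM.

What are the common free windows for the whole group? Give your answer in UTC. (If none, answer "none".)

Dmitri in UTC: 09:15-13:00, 13:30-14:15, 15:30-17:00 (add 2h to convert from UTC-2).
Noa in UTC: 07:00-07:30, 09:00-10:00, 13:30-15:15, 15:30-19:30 (subtract 1h to convert from UTC+1).
Vera in UTC: 09:15-10:00, 11:30-12:00, 14:30-18:15, 21:30-22:00 (add 2h to convert from UTC-2).
Dmitri ∩ Noa: 09:15-10:00, 13:30-14:15, 15:30-17:00.
Dmitri ∩ Noa ∩ Vera: 09:15-10:00, 15:30-17:00.
Those are the intersection windows.

09:15-10:00, 15:30-17:00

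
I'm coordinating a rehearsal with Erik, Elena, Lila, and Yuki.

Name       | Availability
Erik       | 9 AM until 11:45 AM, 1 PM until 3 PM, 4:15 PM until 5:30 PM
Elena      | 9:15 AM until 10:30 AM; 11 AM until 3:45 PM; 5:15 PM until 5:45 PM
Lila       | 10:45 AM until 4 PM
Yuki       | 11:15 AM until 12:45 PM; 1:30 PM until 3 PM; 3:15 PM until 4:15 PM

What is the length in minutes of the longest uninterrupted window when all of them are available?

Erik ∩ Elena: 09:15-10:30, 11:00-11:45, 13:00-15:00, 17:15-17:30.
Erik ∩ Elena ∩ Lila: 11:00-11:45, 13:00-15:00.
Erik ∩ Elena ∩ Lila ∩ Yuki: 11:15-11:45, 13:30-15:00.
The longest is 13:30-15:00 at 90 minutes.

90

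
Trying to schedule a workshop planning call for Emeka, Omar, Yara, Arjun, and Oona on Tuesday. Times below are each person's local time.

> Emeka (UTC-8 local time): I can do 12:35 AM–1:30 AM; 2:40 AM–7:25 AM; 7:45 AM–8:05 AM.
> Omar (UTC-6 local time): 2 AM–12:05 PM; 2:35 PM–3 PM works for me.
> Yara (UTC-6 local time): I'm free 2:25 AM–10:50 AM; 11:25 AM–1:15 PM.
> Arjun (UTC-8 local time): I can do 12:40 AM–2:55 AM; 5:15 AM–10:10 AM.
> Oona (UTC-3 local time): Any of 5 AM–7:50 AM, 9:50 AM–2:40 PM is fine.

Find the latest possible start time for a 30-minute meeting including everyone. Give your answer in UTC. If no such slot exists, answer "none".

14:55

Emeka in UTC: 08:35-09:30, 10:40-15:25, 15:45-16:05 (add 8h to convert from UTC-8).
Omar in UTC: 08:00-18:05, 20:35-21:00 (add 6h to convert from UTC-6).
Yara in UTC: 08:25-16:50, 17:25-19:15 (add 6h to convert from UTC-6).
Arjun in UTC: 08:40-10:55, 13:15-18:10 (add 8h to convert from UTC-8).
Oona in UTC: 08:00-10:50, 12:50-17:40 (add 3h to convert from UTC-3).
Emeka ∩ Omar: 08:35-09:30, 10:40-15:25, 15:45-16:05.
Emeka ∩ Omar ∩ Yara: 08:35-09:30, 10:40-15:25, 15:45-16:05.
Emeka ∩ Omar ∩ Yara ∩ Arjun: 08:40-09:30, 10:40-10:55, 13:15-15:25, 15:45-16:05.
Emeka ∩ Omar ∩ Yara ∩ Arjun ∩ Oona: 08:40-09:30, 10:40-10:50, 13:15-15:25, 15:45-16:05.
So the common availability across everyone is 08:40-09:30, 10:40-10:50, 13:15-15:25, 15:45-16:05.
The last common window of at least 30 minutes is 13:15-15:25; a 30-minute meeting can start as late as 14:55 and still end by 15:25.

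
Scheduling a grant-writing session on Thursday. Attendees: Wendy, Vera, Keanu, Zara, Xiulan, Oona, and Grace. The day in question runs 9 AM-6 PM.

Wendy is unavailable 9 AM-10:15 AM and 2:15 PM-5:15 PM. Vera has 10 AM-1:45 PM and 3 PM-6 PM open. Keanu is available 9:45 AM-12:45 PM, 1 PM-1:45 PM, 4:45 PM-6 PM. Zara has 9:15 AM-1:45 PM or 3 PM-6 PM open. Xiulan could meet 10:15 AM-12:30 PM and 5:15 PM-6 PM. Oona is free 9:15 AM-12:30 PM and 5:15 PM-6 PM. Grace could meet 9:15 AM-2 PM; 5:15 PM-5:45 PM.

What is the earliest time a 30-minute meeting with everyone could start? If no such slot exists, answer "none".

10:15

Wendy free: 10:15-14:15, 17:15-18:00 (invert busy blocks within the working day).
Vera free: 10:00-13:45, 15:00-18:00.
Keanu free: 09:45-12:45, 13:00-13:45, 16:45-18:00.
Zara free: 09:15-13:45, 15:00-18:00.
Xiulan free: 10:15-12:30, 17:15-18:00.
Oona free: 09:15-12:30, 17:15-18:00.
Grace free: 09:15-14:00, 17:15-17:45.
Wendy ∩ Vera: 10:15-13:45, 17:15-18:00.
Wendy ∩ Vera ∩ Keanu: 10:15-12:45, 13:00-13:45, 17:15-18:00.
Wendy ∩ Vera ∩ Keanu ∩ Zara: 10:15-12:45, 13:00-13:45, 17:15-18:00.
Wendy ∩ Vera ∩ Keanu ∩ Zara ∩ Xiulan: 10:15-12:30, 17:15-18:00.
Wendy ∩ Vera ∩ Keanu ∩ Zara ∩ Xiulan ∩ Oona: 10:15-12:30, 17:15-18:00.
Wendy ∩ Vera ∩ Keanu ∩ Zara ∩ Xiulan ∩ Oona ∩ Grace: 10:15-12:30, 17:15-17:45.
The first common window of at least 30 minutes is 10:15-12:30, so the earliest start is 10:15.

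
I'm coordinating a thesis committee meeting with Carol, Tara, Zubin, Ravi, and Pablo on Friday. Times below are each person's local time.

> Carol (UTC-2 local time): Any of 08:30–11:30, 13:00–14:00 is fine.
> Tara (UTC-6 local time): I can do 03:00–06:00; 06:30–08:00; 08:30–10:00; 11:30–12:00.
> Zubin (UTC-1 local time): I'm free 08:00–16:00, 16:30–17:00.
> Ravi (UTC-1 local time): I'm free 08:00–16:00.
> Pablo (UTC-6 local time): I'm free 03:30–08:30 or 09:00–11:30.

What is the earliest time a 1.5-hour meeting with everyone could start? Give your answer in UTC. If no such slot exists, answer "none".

Carol in UTC: 10:30-13:30, 15:00-16:00 (add 2h to convert from UTC-2).
Tara in UTC: 09:00-12:00, 12:30-14:00, 14:30-16:00, 17:30-18:00 (add 6h to convert from UTC-6).
Zubin in UTC: 09:00-17:00, 17:30-18:00 (add 1h to convert from UTC-1).
Ravi in UTC: 09:00-17:00 (add 1h to convert from UTC-1).
Pablo in UTC: 09:30-14:30, 15:00-17:30 (add 6h to convert from UTC-6).
Carol ∩ Tara: 10:30-12:00, 12:30-13:30, 15:00-16:00.
Carol ∩ Tara ∩ Zubin: 10:30-12:00, 12:30-13:30, 15:00-16:00.
Carol ∩ Tara ∩ Zubin ∩ Ravi: 10:30-12:00, 12:30-13:30, 15:00-16:00.
Carol ∩ Tara ∩ Zubin ∩ Ravi ∩ Pablo: 10:30-12:00, 12:30-13:30, 15:00-16:00.
The first common window of at least 90 minutes is 10:30-12:00, so the earliest start is 10:30.

10:30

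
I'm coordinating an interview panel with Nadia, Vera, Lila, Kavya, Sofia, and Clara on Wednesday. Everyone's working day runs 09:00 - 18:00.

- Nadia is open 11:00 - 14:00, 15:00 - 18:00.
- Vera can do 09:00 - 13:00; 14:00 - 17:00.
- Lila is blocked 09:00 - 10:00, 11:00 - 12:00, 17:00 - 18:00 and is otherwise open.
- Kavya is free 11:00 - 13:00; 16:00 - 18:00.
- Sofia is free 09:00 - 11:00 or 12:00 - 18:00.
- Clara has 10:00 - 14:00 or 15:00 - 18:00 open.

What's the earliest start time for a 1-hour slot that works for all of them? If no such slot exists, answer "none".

12:00

Nadia free: 11:00-14:00, 15:00-18:00.
Vera free: 09:00-13:00, 14:00-17:00.
Lila free: 10:00-11:00, 12:00-17:00 (invert busy blocks within the working day).
Kavya free: 11:00-13:00, 16:00-18:00.
Sofia free: 09:00-11:00, 12:00-18:00.
Clara free: 10:00-14:00, 15:00-18:00.
Nadia ∩ Vera: 11:00-13:00, 15:00-17:00.
Nadia ∩ Vera ∩ Lila: 12:00-13:00, 15:00-17:00.
Nadia ∩ Vera ∩ Lila ∩ Kavya: 12:00-13:00, 16:00-17:00.
Nadia ∩ Vera ∩ Lila ∩ Kavya ∩ Sofia: 12:00-13:00, 16:00-17:00.
Nadia ∩ Vera ∩ Lila ∩ Kavya ∩ Sofia ∩ Clara: 12:00-13:00, 16:00-17:00.
Those are the intersection windows.
The first common window of at least 60 minutes is 12:00-13:00, so the earliest start is 12:00.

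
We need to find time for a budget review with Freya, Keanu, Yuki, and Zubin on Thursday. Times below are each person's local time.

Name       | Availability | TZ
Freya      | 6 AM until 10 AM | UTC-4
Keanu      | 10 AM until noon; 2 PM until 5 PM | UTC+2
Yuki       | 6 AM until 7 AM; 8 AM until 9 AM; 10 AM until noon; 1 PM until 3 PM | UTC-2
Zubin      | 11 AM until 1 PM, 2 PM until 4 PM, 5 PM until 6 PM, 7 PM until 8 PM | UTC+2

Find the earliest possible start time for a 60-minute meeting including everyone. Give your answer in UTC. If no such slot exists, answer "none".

Freya in UTC: 10:00-14:00 (add 4h to convert from UTC-4).
Keanu in UTC: 08:00-10:00, 12:00-15:00 (subtract 2h to convert from UTC+2).
Yuki in UTC: 08:00-09:00, 10:00-11:00, 12:00-14:00, 15:00-17:00 (add 2h to convert from UTC-2).
Zubin in UTC: 09:00-11:00, 12:00-14:00, 15:00-16:00, 17:00-18:00 (subtract 2h to convert from UTC+2).
Freya ∩ Keanu: 12:00-14:00.
Freya ∩ Keanu ∩ Yuki: 12:00-14:00.
Freya ∩ Keanu ∩ Yuki ∩ Zubin: 12:00-14:00.
The first common window of at least 60 minutes is 12:00-14:00, so the earliest start is 12:00.

12:00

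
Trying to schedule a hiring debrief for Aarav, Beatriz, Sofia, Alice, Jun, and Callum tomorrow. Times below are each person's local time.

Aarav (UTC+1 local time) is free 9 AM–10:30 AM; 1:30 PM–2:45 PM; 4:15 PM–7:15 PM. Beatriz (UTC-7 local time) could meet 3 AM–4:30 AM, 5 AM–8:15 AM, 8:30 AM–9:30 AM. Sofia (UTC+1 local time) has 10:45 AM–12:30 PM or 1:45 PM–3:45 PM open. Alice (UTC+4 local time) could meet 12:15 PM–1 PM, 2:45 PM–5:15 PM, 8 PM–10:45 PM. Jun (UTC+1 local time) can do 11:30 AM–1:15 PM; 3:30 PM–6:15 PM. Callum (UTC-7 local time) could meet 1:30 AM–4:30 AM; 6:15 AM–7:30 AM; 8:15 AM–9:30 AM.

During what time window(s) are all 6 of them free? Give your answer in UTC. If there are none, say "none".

none

Aarav in UTC: 08:00-09:30, 12:30-13:45, 15:15-18:15 (subtract 1h to convert from UTC+1).
Beatriz in UTC: 10:00-11:30, 12:00-15:15, 15:30-16:30 (add 7h to convert from UTC-7).
Sofia in UTC: 09:45-11:30, 12:45-14:45 (subtract 1h to convert from UTC+1).
Alice in UTC: 08:15-09:00, 10:45-13:15, 16:00-18:45 (subtract 4h to convert from UTC+4).
Jun in UTC: 10:30-12:15, 14:30-17:15 (subtract 1h to convert from UTC+1).
Callum in UTC: 08:30-11:30, 13:15-14:30, 15:15-16:30 (add 7h to convert from UTC-7).
Aarav ∩ Beatriz: 12:30-13:45, 15:30-16:30.
Aarav ∩ Beatriz ∩ Sofia: 12:45-13:45.
Aarav ∩ Beatriz ∩ Sofia ∩ Alice: 12:45-13:15.
Aarav ∩ Beatriz ∩ Sofia ∩ Alice ∩ Jun: ∅.
Aarav ∩ Beatriz ∩ Sofia ∩ Alice ∩ Jun ∩ Callum: ∅.
There is no time when everyone is free.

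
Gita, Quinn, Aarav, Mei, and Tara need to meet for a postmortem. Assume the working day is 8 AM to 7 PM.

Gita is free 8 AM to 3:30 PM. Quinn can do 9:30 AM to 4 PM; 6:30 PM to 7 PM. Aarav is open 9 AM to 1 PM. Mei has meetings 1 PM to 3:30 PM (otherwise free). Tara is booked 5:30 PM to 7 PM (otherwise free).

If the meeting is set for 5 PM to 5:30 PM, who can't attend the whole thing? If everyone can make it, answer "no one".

Aarav, Gita, Quinn

Gita free: 08:00-15:30.
Quinn free: 09:30-16:00, 18:30-19:00.
Aarav free: 09:00-13:00.
Mei free: 08:00-13:00, 15:30-19:00 (invert busy blocks within the working day).
Tara free: 08:00-17:30 (invert busy blocks within the working day).
Gita: not fully free for 17:00-17:30. Quinn: not fully free for 17:00-17:30. Aarav: not fully free for 17:00-17:30. Mei: free for 17:00-17:30. Tara: free for 17:00-17:30.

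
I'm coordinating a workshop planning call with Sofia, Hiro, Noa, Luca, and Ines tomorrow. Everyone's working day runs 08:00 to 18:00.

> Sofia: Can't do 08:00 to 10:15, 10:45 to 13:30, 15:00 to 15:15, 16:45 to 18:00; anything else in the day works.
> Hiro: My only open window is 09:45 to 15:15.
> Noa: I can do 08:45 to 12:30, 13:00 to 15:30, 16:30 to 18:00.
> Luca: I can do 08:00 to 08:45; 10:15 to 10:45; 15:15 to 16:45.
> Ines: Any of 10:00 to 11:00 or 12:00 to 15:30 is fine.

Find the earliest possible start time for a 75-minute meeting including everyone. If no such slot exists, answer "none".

none

Sofia free: 10:15-10:45, 13:30-15:00, 15:15-16:45 (invert busy blocks within the working day).
Hiro free: 09:45-15:15.
Noa free: 08:45-12:30, 13:00-15:30, 16:30-18:00.
Luca free: 08:00-08:45, 10:15-10:45, 15:15-16:45.
Ines free: 10:00-11:00, 12:00-15:30.
Sofia ∩ Hiro: 10:15-10:45, 13:30-15:00.
Sofia ∩ Hiro ∩ Noa: 10:15-10:45, 13:30-15:00.
Sofia ∩ Hiro ∩ Noa ∩ Luca: 10:15-10:45.
Sofia ∩ Hiro ∩ Noa ∩ Luca ∩ Ines: 10:15-10:45.
No common window is at least 75 minutes long.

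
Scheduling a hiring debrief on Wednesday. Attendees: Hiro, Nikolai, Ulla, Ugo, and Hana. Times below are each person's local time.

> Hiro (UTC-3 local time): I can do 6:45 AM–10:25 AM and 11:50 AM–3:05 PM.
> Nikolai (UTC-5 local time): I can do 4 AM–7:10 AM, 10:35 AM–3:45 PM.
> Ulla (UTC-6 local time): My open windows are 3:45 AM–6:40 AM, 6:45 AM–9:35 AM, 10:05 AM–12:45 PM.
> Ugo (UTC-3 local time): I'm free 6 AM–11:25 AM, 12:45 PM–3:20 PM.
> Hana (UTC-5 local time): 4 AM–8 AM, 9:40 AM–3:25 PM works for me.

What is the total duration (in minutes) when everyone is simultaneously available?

265

Hiro in UTC: 09:45-13:25, 14:50-18:05 (add 3h to convert from UTC-3).
Nikolai in UTC: 09:00-12:10, 15:35-20:45 (add 5h to convert from UTC-5).
Ulla in UTC: 09:45-12:40, 12:45-15:35, 16:05-18:45 (add 6h to convert from UTC-6).
Ugo in UTC: 09:00-14:25, 15:45-18:20 (add 3h to convert from UTC-3).
Hana in UTC: 09:00-13:00, 14:40-20:25 (add 5h to convert from UTC-5).
Hiro ∩ Nikolai: 09:45-12:10, 15:35-18:05.
Hiro ∩ Nikolai ∩ Ulla: 09:45-12:10, 16:05-18:05.
Hiro ∩ Nikolai ∩ Ulla ∩ Ugo: 09:45-12:10, 16:05-18:05.
Hiro ∩ Nikolai ∩ Ulla ∩ Ugo ∩ Hana: 09:45-12:10, 16:05-18:05.
Summing the common windows: 145 + 120 = 265 minutes.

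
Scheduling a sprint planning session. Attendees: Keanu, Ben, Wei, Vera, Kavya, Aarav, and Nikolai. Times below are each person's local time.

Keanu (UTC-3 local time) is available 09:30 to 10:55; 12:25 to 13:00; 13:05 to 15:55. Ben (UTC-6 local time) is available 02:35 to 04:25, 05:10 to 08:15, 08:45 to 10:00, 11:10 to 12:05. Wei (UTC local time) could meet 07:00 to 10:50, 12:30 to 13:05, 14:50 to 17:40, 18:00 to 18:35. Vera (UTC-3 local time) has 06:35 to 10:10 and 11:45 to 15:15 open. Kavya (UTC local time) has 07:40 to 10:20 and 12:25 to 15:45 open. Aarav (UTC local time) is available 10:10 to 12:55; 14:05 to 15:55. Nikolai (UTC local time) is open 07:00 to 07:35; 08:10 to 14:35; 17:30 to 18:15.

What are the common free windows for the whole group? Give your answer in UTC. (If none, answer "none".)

Keanu in UTC: 12:30-13:55, 15:25-16:00, 16:05-18:55 (add 3h to convert from UTC-3).
Ben in UTC: 08:35-10:25, 11:10-14:15, 14:45-16:00, 17:10-18:05 (add 6h to convert from UTC-6).
Wei in UTC: 07:00-10:50, 12:30-13:05, 14:50-17:40, 18:00-18:35.
Vera in UTC: 09:35-13:10, 14:45-18:15 (add 3h to convert from UTC-3).
Kavya in UTC: 07:40-10:20, 12:25-15:45.
Aarav in UTC: 10:10-12:55, 14:05-15:55.
Nikolai in UTC: 07:00-07:35, 08:10-14:35, 17:30-18:15.
Keanu ∩ Ben: 12:30-13:55, 15:25-16:00, 17:10-18:05.
Keanu ∩ Ben ∩ Wei: 12:30-13:05, 15:25-16:00, 17:10-17:40, 18:00-18:05.
Keanu ∩ Ben ∩ Wei ∩ Vera: 12:30-13:05, 15:25-16:00, 17:10-17:40, 18:00-18:05.
Keanu ∩ Ben ∩ Wei ∩ Vera ∩ Kavya: 12:30-13:05, 15:25-15:45.
Keanu ∩ Ben ∩ Wei ∩ Vera ∩ Kavya ∩ Aarav: 12:30-12:55, 15:25-15:45.
Keanu ∩ Ben ∩ Wei ∩ Vera ∩ Kavya ∩ Aarav ∩ Nikolai: 12:30-12:55.
So the common availability across everyone is 12:30-12:55.

12:30-12:55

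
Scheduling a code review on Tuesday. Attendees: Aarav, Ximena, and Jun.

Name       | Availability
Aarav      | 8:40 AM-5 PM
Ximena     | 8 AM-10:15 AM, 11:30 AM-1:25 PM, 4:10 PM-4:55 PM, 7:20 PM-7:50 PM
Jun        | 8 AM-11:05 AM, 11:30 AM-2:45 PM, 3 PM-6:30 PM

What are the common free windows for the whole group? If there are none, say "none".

Aarav ∩ Ximena: 08:40-10:15, 11:30-13:25, 16:10-16:55.
Aarav ∩ Ximena ∩ Jun: 08:40-10:15, 11:30-13:25, 16:10-16:55.

08:40-10:15, 11:30-13:25, 16:10-16:55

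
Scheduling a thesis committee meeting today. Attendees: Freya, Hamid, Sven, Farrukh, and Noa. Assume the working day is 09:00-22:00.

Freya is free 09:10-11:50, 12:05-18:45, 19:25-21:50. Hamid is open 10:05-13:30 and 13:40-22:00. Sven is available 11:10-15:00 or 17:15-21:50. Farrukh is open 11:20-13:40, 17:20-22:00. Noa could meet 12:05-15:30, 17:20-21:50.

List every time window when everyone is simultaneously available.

Freya ∩ Hamid: 10:05-11:50, 12:05-13:30, 13:40-18:45, 19:25-21:50.
Freya ∩ Hamid ∩ Sven: 11:10-11:50, 12:05-13:30, 13:40-15:00, 17:15-18:45, 19:25-21:50.
Freya ∩ Hamid ∩ Sven ∩ Farrukh: 11:20-11:50, 12:05-13:30, 17:20-18:45, 19:25-21:50.
Freya ∩ Hamid ∩ Sven ∩ Farrukh ∩ Noa: 12:05-13:30, 17:20-18:45, 19:25-21:50.
Those are the intersection windows.

12:05-13:30, 17:20-18:45, 19:25-21:50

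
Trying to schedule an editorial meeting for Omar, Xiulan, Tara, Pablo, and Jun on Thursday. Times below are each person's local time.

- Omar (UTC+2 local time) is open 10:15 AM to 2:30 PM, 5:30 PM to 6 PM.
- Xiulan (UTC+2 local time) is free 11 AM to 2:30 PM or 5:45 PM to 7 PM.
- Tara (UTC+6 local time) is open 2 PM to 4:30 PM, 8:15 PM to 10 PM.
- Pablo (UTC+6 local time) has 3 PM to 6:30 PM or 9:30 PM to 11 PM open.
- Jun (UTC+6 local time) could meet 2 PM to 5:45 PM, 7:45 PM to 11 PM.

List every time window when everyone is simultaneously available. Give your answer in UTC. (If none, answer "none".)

09:00-10:30, 15:45-16:00

Omar in UTC: 08:15-12:30, 15:30-16:00 (subtract 2h to convert from UTC+2).
Xiulan in UTC: 09:00-12:30, 15:45-17:00 (subtract 2h to convert from UTC+2).
Tara in UTC: 08:00-10:30, 14:15-16:00 (subtract 6h to convert from UTC+6).
Pablo in UTC: 09:00-12:30, 15:30-17:00 (subtract 6h to convert from UTC+6).
Jun in UTC: 08:00-11:45, 13:45-17:00 (subtract 6h to convert from UTC+6).
Omar ∩ Xiulan: 09:00-12:30, 15:45-16:00.
Omar ∩ Xiulan ∩ Tara: 09:00-10:30, 15:45-16:00.
Omar ∩ Xiulan ∩ Tara ∩ Pablo: 09:00-10:30, 15:45-16:00.
Omar ∩ Xiulan ∩ Tara ∩ Pablo ∩ Jun: 09:00-10:30, 15:45-16:00.
Those are the intersection windows.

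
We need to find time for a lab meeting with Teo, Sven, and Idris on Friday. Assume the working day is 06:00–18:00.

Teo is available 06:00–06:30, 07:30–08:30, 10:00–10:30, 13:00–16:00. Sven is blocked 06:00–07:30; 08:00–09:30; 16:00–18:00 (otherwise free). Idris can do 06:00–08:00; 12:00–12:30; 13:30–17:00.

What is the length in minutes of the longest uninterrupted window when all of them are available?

150

Teo free: 06:00-06:30, 07:30-08:30, 10:00-10:30, 13:00-16:00.
Sven free: 07:30-08:00, 09:30-16:00 (invert busy blocks within the working day).
Idris free: 06:00-08:00, 12:00-12:30, 13:30-17:00.
Teo ∩ Sven: 07:30-08:00, 10:00-10:30, 13:00-16:00.
Teo ∩ Sven ∩ Idris: 07:30-08:00, 13:30-16:00.
Those are the intersection windows.
The longest is 13:30-16:00 at 150 minutes.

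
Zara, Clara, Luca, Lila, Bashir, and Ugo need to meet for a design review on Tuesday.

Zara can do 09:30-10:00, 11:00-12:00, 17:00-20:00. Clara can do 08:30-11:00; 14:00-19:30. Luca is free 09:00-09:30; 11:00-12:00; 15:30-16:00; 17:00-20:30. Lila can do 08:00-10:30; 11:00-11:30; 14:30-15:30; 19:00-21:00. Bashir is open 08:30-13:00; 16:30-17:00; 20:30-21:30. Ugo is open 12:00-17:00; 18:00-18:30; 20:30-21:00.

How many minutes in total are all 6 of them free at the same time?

Zara ∩ Clara: 09:30-10:00, 17:00-19:30.
Zara ∩ Clara ∩ Luca: 17:00-19:30.
Zara ∩ Clara ∩ Luca ∩ Lila: 19:00-19:30.
Zara ∩ Clara ∩ Luca ∩ Lila ∩ Bashir: ∅.
Zara ∩ Clara ∩ Luca ∩ Lila ∩ Bashir ∩ Ugo: ∅.
There is no time when everyone is free.
There is no common window, so the total is 0 minutes.

0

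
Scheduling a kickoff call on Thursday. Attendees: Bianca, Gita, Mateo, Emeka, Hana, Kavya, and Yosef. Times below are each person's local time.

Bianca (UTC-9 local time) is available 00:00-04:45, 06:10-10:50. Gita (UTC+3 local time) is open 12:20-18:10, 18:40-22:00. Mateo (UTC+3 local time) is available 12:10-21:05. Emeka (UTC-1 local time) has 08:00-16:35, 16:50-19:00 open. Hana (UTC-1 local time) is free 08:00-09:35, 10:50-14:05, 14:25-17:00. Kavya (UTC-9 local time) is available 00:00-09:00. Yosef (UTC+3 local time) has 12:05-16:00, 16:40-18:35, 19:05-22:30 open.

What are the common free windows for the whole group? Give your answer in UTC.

09:20-10:35, 11:50-13:00, 13:40-13:45, 16:05-17:35, 17:50-18:00

Bianca in UTC: 09:00-13:45, 15:10-19:50 (add 9h to convert from UTC-9).
Gita in UTC: 09:20-15:10, 15:40-19:00 (subtract 3h to convert from UTC+3).
Mateo in UTC: 09:10-18:05 (subtract 3h to convert from UTC+3).
Emeka in UTC: 09:00-17:35, 17:50-20:00 (add 1h to convert from UTC-1).
Hana in UTC: 09:00-10:35, 11:50-15:05, 15:25-18:00 (add 1h to convert from UTC-1).
Kavya in UTC: 09:00-18:00 (add 9h to convert from UTC-9).
Yosef in UTC: 09:05-13:00, 13:40-15:35, 16:05-19:30 (subtract 3h to convert from UTC+3).
Bianca ∩ Gita: 09:20-13:45, 15:40-19:00.
Bianca ∩ Gita ∩ Mateo: 09:20-13:45, 15:40-18:05.
Bianca ∩ Gita ∩ Mateo ∩ Emeka: 09:20-13:45, 15:40-17:35, 17:50-18:05.
Bianca ∩ Gita ∩ Mateo ∩ Emeka ∩ Hana: 09:20-10:35, 11:50-13:45, 15:40-17:35, 17:50-18:00.
Bianca ∩ Gita ∩ Mateo ∩ Emeka ∩ Hana ∩ Kavya: 09:20-10:35, 11:50-13:45, 15:40-17:35, 17:50-18:00.
Bianca ∩ Gita ∩ Mateo ∩ Emeka ∩ Hana ∩ Kavya ∩ Yosef: 09:20-10:35, 11:50-13:00, 13:40-13:45, 16:05-17:35, 17:50-18:00.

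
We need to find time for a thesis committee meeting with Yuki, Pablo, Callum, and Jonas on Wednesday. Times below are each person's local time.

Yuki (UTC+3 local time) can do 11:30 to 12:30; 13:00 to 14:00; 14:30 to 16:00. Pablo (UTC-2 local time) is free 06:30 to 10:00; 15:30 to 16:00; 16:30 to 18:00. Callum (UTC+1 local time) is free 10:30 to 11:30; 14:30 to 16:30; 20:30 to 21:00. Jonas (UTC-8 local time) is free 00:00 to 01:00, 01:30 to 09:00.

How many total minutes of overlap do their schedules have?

30

Yuki in UTC: 08:30-09:30, 10:00-11:00, 11:30-13:00 (subtract 3h to convert from UTC+3).
Pablo in UTC: 08:30-12:00, 17:30-18:00, 18:30-20:00 (add 2h to convert from UTC-2).
Callum in UTC: 09:30-10:30, 13:30-15:30, 19:30-20:00 (subtract 1h to convert from UTC+1).
Jonas in UTC: 08:00-09:00, 09:30-17:00 (add 8h to convert from UTC-8).
Yuki ∩ Pablo: 08:30-09:30, 10:00-11:00, 11:30-12:00.
Yuki ∩ Pablo ∩ Callum: 10:00-10:30.
Yuki ∩ Pablo ∩ Callum ∩ Jonas: 10:00-10:30.
So the common availability across everyone is 10:00-10:30.
That's a single block of 30 minutes.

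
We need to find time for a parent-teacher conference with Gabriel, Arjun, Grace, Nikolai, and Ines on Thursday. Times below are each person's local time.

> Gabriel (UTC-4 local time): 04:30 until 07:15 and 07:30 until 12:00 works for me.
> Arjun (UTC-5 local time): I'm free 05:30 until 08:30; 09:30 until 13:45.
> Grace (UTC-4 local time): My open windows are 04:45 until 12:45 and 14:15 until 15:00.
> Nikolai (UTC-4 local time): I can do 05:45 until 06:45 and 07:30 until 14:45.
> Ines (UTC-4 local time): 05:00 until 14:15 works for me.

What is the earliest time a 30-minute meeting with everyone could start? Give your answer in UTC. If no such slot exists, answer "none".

11:30

Gabriel in UTC: 08:30-11:15, 11:30-16:00 (add 4h to convert from UTC-4).
Arjun in UTC: 10:30-13:30, 14:30-18:45 (add 5h to convert from UTC-5).
Grace in UTC: 08:45-16:45, 18:15-19:00 (add 4h to convert from UTC-4).
Nikolai in UTC: 09:45-10:45, 11:30-18:45 (add 4h to convert from UTC-4).
Ines in UTC: 09:00-18:15 (add 4h to convert from UTC-4).
Gabriel ∩ Arjun: 10:30-11:15, 11:30-13:30, 14:30-16:00.
Gabriel ∩ Arjun ∩ Grace: 10:30-11:15, 11:30-13:30, 14:30-16:00.
Gabriel ∩ Arjun ∩ Grace ∩ Nikolai: 10:30-10:45, 11:30-13:30, 14:30-16:00.
Gabriel ∩ Arjun ∩ Grace ∩ Nikolai ∩ Ines: 10:30-10:45, 11:30-13:30, 14:30-16:00.
The first common window of at least 30 minutes is 11:30-13:30, so the earliest start is 11:30.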